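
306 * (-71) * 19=-412794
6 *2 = 12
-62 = -62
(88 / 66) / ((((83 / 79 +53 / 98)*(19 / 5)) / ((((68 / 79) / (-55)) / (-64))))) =833 / 15450534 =0.00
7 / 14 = 1 / 2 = 0.50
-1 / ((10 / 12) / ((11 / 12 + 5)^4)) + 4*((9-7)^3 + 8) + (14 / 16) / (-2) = -24313321 / 17280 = -1407.02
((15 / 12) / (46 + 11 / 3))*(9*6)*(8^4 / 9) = 92160 / 149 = 618.52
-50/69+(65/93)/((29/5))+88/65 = 3022853/4032015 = 0.75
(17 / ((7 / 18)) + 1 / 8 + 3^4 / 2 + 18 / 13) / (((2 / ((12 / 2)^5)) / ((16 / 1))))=485276832 / 91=5332712.44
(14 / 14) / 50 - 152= -7599 / 50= -151.98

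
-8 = -8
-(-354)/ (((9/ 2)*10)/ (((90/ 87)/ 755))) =236/ 21895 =0.01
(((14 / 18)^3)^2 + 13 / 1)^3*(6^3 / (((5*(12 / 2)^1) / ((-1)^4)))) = 1387571154282151259872 / 83385908498332845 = 16640.36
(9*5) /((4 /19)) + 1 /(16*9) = 30781 /144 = 213.76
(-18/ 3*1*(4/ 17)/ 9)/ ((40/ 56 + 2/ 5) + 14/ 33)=-3080/ 30209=-0.10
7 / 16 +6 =103 / 16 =6.44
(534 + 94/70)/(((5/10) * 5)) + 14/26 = 488387/2275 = 214.68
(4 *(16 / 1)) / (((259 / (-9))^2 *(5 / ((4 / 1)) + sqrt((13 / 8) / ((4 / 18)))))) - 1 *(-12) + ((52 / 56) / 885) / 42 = 15552 *sqrt(13) / 1542863 + 28049657093 / 2340743580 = 12.02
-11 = -11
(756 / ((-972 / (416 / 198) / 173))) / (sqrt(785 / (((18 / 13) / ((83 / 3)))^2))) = -0.50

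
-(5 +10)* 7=-105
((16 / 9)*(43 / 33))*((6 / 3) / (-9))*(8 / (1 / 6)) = -22016 / 891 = -24.71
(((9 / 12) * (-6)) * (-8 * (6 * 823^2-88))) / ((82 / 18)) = 1316699064 / 41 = 32114611.32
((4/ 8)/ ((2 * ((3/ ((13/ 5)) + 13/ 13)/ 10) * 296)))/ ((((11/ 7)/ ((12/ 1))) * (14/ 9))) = 1755/ 91168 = 0.02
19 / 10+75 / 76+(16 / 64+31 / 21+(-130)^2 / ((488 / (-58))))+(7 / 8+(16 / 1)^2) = -1700924711 / 973560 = -1747.12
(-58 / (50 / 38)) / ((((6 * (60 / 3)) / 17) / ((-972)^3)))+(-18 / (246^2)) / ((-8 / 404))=4819985965917457 / 840500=5734665039.76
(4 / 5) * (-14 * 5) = -56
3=3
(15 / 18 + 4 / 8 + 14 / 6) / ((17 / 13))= 143 / 51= 2.80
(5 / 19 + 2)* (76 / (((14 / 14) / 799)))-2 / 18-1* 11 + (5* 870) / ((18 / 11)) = 1260677 / 9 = 140075.22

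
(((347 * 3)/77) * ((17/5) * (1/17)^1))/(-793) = -1041/305305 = -0.00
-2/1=-2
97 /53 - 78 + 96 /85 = -75.04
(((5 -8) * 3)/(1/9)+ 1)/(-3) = 80/3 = 26.67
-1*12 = -12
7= 7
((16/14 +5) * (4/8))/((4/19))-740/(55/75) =-612613/616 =-994.50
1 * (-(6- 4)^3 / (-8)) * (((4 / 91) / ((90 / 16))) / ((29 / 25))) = 160 / 23751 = 0.01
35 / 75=7 / 15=0.47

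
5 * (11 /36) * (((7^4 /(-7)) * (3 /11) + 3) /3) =-415 /9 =-46.11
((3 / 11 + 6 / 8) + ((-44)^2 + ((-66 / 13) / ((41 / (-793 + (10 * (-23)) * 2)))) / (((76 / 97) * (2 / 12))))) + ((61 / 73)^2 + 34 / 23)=170799137870165 / 54614384396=3127.37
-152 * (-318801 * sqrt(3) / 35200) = 6057219 * sqrt(3) / 4400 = 2384.41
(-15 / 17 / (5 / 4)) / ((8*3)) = -1 / 34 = -0.03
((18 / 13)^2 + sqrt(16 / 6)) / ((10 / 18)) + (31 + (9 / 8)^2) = 6*sqrt(6) / 5 + 1931549 / 54080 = 38.66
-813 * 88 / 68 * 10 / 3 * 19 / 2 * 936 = -530141040 / 17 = -31184767.06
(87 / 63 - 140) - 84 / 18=-1003 / 7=-143.29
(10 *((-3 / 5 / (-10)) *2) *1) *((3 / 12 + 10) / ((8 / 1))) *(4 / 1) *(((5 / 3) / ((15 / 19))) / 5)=779 / 300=2.60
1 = 1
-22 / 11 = -2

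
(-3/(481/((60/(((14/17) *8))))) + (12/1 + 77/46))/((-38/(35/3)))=-21090455/5044728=-4.18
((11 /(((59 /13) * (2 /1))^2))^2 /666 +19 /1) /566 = 2453332833385 /73083390929856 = 0.03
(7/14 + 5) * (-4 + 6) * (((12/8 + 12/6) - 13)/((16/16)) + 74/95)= -18227/190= -95.93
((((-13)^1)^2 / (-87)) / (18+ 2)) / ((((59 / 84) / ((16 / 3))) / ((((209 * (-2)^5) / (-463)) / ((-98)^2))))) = -4521088 / 4075832985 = -0.00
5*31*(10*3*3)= 13950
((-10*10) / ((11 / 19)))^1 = -1900 / 11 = -172.73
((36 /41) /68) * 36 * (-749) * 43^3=-19294440732 /697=-27682124.44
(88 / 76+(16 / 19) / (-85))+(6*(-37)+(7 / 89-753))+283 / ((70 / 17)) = -1821212579 / 2012290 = -905.04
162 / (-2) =-81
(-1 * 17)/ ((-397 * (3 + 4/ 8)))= 0.01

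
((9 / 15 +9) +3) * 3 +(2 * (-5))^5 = -499811 / 5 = -99962.20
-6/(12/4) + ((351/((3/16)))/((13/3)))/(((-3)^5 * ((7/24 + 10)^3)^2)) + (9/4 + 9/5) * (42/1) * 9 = 3471848772205606441/2270814818237290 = 1528.90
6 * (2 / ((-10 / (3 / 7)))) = -18 / 35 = -0.51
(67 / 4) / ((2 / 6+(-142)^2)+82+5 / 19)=3819 / 4616224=0.00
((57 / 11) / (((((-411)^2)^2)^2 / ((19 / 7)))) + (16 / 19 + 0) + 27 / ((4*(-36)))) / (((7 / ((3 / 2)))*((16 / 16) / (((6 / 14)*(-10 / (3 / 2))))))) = -20793477472084261384747325 / 51882686838218954368345464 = -0.40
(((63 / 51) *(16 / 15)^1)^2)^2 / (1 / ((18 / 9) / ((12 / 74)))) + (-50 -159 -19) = -29883205868 / 156601875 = -190.82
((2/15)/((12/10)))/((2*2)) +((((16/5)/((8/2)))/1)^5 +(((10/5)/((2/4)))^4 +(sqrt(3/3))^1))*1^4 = 28952489/112500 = 257.36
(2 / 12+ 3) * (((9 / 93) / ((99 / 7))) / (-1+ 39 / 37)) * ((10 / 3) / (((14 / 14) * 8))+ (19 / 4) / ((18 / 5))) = 615125 / 883872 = 0.70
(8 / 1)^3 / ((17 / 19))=9728 / 17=572.24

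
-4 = -4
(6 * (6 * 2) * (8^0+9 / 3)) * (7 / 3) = 672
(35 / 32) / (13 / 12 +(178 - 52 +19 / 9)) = 0.01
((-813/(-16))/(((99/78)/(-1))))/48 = -3523/4224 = -0.83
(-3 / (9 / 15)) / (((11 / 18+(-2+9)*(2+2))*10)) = -9 / 515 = -0.02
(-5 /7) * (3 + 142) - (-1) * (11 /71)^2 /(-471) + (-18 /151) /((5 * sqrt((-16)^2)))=-10397262566473 /100385869080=-103.57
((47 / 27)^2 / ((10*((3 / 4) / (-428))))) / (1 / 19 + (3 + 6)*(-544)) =35927176 / 1017206505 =0.04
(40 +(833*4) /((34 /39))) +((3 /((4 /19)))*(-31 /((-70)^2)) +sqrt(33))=sqrt(33) +75693433 /19600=3867.65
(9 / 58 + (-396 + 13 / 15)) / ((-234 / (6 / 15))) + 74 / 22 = 22611091 / 5598450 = 4.04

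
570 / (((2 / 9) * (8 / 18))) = 23085 / 4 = 5771.25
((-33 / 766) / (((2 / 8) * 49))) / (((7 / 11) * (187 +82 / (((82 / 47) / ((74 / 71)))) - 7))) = -2343 / 97081691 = -0.00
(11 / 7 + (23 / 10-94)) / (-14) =6309 / 980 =6.44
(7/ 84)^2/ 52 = 0.00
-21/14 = -3/2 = -1.50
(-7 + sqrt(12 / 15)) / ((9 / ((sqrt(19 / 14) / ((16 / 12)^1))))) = -sqrt(266) / 24 + sqrt(1330) / 420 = -0.59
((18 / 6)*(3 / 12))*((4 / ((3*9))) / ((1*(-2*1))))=-1 / 18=-0.06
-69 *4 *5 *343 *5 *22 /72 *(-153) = 110643225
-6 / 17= -0.35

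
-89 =-89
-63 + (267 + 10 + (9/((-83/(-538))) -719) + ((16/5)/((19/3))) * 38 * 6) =-331.46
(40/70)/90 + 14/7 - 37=-11023/315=-34.99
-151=-151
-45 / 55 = -9 / 11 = -0.82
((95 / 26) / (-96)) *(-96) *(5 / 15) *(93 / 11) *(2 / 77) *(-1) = -2945 / 11011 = -0.27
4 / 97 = 0.04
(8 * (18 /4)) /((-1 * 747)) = -4 /83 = -0.05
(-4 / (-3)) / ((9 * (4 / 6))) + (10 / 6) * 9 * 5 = 677 / 9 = 75.22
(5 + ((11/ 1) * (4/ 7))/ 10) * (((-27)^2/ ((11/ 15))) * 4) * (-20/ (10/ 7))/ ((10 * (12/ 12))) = -1723356/ 55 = -31333.75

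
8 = 8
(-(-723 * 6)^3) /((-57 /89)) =-2421795093336 /19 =-127462899649.26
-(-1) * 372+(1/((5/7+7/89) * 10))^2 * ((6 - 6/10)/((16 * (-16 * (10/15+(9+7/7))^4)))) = 12184472178068537877/32753957470208000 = 372.00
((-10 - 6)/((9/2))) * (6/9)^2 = -128/81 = -1.58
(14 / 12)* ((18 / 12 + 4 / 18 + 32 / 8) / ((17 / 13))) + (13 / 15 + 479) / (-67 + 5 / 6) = -7825651 / 3644460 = -2.15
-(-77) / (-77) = -1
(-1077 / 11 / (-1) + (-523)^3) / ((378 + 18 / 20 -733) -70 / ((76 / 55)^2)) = 366095.44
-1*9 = -9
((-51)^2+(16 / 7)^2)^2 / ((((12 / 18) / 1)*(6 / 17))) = 28867725.89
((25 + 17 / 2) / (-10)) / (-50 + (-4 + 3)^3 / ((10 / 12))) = 67 / 1024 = 0.07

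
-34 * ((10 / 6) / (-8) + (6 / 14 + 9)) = -26333 / 84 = -313.49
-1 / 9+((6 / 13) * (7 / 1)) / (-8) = -241 / 468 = -0.51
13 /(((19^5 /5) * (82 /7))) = 455 /203040118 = 0.00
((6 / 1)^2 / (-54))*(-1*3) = 2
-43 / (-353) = 43 / 353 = 0.12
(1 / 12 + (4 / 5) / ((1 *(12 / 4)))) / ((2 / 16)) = 14 / 5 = 2.80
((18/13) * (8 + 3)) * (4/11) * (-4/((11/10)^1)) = -2880/143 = -20.14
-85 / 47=-1.81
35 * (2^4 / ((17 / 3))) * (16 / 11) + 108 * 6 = 148056 / 187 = 791.74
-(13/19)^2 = -169/361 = -0.47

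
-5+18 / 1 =13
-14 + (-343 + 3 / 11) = -356.73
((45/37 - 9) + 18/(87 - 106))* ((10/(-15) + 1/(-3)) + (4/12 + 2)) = -8184/703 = -11.64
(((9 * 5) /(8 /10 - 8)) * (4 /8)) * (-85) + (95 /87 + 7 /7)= 186331 /696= 267.72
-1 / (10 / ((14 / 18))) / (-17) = 7 / 1530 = 0.00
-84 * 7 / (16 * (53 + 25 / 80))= -588 / 853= -0.69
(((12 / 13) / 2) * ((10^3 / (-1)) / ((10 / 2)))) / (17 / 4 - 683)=320 / 2353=0.14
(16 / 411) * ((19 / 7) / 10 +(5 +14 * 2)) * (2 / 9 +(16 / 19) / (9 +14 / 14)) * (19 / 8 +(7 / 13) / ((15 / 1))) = 0.96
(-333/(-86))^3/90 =4102893/6360560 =0.65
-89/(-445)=1/5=0.20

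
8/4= 2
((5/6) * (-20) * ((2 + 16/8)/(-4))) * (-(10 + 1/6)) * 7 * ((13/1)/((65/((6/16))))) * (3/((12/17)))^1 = -36295/96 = -378.07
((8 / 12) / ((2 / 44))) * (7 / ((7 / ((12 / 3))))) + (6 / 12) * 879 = 498.17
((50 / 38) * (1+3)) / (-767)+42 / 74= 0.56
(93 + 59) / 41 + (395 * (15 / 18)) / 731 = 747647 / 179826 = 4.16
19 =19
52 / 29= 1.79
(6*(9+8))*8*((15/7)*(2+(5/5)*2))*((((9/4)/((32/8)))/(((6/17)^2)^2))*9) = 63893565/28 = 2281913.04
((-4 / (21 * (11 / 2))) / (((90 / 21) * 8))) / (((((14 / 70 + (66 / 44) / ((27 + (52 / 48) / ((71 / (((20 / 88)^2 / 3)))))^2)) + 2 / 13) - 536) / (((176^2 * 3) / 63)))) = 20421818357735107456 / 7341754960486120989717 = 0.00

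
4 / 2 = 2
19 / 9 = 2.11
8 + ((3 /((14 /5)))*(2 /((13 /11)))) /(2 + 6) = 5989 /728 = 8.23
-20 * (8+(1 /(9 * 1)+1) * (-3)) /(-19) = 4.91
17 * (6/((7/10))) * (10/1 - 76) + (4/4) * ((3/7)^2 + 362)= -9254.96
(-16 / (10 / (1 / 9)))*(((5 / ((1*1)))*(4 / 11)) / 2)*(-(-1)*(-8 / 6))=0.22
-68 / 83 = -0.82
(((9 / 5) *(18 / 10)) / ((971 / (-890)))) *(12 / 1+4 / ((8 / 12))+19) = -533466 / 4855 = -109.88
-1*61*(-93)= 5673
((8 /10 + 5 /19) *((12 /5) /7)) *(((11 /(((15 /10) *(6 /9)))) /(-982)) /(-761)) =6666 /1242389575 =0.00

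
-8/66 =-4/33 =-0.12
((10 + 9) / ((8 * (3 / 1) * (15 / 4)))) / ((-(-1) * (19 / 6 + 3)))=19 / 555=0.03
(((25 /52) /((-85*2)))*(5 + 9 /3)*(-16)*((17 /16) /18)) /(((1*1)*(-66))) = -5 /15444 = -0.00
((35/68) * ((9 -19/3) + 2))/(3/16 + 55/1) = 1960/45033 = 0.04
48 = 48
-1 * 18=-18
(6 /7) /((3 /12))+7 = 73 /7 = 10.43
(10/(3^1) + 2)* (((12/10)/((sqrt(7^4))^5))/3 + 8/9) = 180784159648/38134158615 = 4.74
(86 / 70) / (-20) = -43 / 700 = -0.06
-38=-38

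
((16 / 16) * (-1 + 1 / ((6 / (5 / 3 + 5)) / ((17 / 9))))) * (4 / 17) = 356 / 1377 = 0.26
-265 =-265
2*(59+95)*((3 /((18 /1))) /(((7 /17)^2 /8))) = 50864 /21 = 2422.10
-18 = -18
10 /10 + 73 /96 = 169 /96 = 1.76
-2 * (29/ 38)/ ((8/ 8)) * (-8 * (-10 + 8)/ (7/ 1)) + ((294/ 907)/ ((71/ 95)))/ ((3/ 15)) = -11306758/ 8564801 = -1.32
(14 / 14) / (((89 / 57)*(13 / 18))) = 1026 / 1157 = 0.89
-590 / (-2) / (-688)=-295 / 688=-0.43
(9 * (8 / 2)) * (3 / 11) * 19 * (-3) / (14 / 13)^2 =-260091 / 539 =-482.54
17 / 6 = 2.83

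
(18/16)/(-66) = -0.02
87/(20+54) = 87/74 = 1.18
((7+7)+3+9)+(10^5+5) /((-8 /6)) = -299911 /4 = -74977.75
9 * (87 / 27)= 29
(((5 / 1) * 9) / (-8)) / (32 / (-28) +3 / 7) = 63 / 8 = 7.88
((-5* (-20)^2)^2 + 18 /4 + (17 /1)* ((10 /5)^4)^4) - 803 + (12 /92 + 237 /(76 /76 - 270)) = 63272131961 /12374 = 5113312.75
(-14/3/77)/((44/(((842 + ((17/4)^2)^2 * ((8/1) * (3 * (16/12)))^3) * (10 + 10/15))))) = -171064480/1089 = -157084.00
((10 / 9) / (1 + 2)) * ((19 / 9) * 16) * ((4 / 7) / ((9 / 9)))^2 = 48640 / 11907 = 4.08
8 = 8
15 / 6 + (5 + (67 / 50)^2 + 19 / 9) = 256651 / 22500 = 11.41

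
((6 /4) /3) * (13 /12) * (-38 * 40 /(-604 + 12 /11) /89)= 13585 /885372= 0.02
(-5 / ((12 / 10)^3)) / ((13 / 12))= -625 / 234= -2.67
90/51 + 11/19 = 757/323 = 2.34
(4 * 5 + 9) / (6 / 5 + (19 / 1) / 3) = 435 / 113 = 3.85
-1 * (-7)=7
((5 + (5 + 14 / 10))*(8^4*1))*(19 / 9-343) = -238764032 / 15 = -15917602.13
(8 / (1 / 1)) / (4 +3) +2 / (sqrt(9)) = 38 / 21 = 1.81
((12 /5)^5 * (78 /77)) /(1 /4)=77635584 /240625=322.64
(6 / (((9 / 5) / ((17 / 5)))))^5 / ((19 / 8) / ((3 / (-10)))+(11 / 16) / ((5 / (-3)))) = -3634833920 / 161919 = -22448.47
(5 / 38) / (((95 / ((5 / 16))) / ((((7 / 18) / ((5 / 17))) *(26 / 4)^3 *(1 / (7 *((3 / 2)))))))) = 37349 / 2495232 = 0.01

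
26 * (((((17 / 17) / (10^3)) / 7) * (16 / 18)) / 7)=26 / 55125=0.00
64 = 64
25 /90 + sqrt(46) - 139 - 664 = -14449 /18 + sqrt(46) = -795.94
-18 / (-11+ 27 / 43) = 387 / 223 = 1.74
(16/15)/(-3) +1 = 29/45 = 0.64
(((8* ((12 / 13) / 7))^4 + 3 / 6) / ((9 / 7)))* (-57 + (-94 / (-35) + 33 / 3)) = -180740758934 / 3085873245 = -58.57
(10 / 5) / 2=1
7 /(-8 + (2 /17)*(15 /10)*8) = -17 /16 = -1.06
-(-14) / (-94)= -7 / 47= -0.15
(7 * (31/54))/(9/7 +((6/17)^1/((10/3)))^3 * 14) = 932855875/302322618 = 3.09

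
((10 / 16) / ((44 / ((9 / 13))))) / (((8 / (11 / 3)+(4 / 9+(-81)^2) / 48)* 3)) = 405 / 17158726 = 0.00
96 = 96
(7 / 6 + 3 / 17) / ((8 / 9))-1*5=-949 / 272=-3.49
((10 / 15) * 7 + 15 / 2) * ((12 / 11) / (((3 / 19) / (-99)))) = -8322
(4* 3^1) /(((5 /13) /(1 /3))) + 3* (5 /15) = 57 /5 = 11.40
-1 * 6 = -6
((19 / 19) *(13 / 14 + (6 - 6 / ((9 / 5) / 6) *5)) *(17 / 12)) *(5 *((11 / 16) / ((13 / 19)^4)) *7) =-158770725905 / 10967424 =-14476.57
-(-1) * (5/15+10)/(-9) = -31/27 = -1.15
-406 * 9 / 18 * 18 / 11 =-3654 / 11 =-332.18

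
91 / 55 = 1.65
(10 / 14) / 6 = 0.12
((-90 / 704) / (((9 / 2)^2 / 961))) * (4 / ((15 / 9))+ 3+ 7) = -29791 / 396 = -75.23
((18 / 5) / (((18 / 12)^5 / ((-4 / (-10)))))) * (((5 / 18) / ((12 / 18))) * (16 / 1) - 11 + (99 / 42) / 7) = -3008 / 3969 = -0.76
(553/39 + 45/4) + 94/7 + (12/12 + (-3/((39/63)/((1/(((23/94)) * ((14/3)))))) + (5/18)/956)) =1282693351/36016344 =35.61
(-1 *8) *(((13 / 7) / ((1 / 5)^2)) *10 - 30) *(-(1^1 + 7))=194560 / 7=27794.29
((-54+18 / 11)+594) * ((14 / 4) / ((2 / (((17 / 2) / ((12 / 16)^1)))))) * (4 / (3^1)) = 157556 / 11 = 14323.27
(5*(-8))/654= -20/327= -0.06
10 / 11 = 0.91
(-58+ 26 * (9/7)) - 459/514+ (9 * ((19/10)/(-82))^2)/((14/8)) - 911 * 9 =-8224.46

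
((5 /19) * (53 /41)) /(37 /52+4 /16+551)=0.00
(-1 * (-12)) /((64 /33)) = 99 /16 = 6.19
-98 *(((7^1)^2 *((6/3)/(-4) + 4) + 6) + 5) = -17885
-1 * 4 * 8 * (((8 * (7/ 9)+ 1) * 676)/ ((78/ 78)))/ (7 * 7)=-1406080/ 441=-3188.39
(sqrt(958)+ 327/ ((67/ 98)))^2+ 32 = 64092 * sqrt(958)/ 67+ 1031390226/ 4489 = 259367.65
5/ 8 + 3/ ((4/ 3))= 23/ 8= 2.88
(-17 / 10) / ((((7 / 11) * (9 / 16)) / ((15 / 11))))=-136 / 21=-6.48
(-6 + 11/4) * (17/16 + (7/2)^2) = -2769/64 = -43.27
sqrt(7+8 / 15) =sqrt(1695) / 15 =2.74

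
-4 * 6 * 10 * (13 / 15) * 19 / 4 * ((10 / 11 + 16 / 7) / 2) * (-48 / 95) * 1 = 307008 / 385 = 797.42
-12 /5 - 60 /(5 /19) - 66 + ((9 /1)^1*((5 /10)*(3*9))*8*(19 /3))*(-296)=-9112362 /5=-1822472.40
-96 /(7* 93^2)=-32 /20181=-0.00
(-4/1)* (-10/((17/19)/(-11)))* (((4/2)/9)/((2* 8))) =-1045/153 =-6.83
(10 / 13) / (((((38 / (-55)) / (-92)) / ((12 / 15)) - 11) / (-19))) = 76912 / 57837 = 1.33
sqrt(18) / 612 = sqrt(2) / 204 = 0.01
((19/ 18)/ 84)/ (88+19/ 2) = 19/ 147420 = 0.00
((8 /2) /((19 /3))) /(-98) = -6 /931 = -0.01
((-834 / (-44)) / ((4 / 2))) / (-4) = -417 / 176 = -2.37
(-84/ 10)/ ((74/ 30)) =-126/ 37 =-3.41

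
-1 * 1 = -1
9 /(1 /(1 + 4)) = 45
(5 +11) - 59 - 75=-118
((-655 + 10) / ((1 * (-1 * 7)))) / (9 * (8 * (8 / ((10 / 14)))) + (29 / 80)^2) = 4128000 / 36132607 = 0.11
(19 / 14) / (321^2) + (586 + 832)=2045569951 / 1442574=1418.00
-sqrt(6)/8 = -0.31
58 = 58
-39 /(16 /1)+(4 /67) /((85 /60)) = -43653 /18224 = -2.40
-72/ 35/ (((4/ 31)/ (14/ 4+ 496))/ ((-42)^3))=2949983064/ 5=589996612.80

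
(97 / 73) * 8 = 776 / 73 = 10.63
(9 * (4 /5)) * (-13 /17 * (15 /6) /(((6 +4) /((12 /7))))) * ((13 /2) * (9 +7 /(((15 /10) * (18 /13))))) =-112892 /595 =-189.73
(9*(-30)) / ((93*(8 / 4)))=-45 / 31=-1.45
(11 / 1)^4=14641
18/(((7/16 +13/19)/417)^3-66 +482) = 36669198788222976/847465927589693933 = 0.04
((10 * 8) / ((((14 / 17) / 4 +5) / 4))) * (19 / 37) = 206720 / 6549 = 31.57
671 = 671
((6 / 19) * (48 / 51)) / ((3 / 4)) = 128 / 323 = 0.40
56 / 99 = 0.57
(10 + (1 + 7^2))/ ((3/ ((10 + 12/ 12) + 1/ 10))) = 222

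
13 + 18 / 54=40 / 3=13.33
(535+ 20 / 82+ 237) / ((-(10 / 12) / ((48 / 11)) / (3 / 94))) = -13677984 / 105985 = -129.06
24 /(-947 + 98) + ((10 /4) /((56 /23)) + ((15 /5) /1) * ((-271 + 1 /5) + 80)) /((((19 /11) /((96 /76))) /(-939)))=2805910668889 /7151410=392357.68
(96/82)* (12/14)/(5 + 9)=144/2009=0.07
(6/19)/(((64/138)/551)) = 6003/16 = 375.19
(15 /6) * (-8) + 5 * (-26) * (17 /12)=-1225 /6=-204.17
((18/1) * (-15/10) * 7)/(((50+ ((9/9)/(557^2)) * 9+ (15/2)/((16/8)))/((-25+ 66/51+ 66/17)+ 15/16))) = 66.41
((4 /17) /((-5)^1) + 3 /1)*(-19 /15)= -4769 /1275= -3.74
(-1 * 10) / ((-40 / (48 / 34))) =0.35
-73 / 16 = -4.56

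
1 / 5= 0.20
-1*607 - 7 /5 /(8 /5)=-4863 /8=-607.88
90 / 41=2.20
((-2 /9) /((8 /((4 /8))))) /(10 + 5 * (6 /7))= -7 /7200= -0.00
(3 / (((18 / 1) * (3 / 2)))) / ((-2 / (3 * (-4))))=2 / 3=0.67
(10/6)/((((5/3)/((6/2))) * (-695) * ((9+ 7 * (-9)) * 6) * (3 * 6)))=1/1351080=0.00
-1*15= -15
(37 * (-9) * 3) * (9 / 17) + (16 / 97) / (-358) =-156110869 / 295171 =-528.88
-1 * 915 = -915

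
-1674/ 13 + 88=-530/ 13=-40.77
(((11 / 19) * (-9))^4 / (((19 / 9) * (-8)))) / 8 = -5.46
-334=-334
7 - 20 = -13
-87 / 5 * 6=-522 / 5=-104.40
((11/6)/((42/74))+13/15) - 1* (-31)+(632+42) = 709.10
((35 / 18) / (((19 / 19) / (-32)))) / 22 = -280 / 99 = -2.83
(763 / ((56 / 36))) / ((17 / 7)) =6867 / 34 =201.97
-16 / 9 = -1.78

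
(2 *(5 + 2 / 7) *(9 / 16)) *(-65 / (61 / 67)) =-1450215 / 3416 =-424.54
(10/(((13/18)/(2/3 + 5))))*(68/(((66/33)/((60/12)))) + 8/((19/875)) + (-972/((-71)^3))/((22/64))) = 41081842122120/972444187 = 42245.96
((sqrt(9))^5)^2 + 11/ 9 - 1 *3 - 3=59044.22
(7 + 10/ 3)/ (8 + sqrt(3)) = 1.06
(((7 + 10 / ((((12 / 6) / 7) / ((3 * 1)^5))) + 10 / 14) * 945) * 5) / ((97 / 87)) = 3499364025 / 97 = 36075917.78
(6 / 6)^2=1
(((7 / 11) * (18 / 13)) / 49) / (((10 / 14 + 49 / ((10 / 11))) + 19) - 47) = 0.00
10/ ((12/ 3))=5/ 2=2.50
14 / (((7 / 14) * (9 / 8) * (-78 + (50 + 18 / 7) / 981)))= -85456 / 267629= -0.32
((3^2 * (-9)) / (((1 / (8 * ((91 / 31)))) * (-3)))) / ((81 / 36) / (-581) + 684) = 5075616 / 5475313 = 0.93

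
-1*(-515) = 515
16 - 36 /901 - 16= -36 /901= -0.04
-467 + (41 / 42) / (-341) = -6688415 / 14322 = -467.00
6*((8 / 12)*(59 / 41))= 236 / 41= 5.76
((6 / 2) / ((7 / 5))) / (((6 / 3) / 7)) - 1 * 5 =5 / 2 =2.50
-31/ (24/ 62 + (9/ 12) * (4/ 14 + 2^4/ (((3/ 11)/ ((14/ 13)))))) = -0.65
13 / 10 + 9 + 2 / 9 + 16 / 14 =7349 / 630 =11.67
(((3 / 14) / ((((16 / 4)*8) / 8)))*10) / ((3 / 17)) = 85 / 28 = 3.04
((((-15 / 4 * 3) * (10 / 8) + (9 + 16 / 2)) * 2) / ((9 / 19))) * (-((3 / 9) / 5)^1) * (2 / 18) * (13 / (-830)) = 11609 / 8067600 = 0.00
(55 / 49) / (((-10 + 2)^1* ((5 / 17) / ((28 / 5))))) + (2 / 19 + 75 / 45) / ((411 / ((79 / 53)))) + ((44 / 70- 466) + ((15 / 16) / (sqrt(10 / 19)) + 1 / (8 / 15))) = -162064135417 / 347656680 + 3* sqrt(190) / 32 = -464.87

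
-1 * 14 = -14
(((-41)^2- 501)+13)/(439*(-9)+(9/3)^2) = -1193/3942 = -0.30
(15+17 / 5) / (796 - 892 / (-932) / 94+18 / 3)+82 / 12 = 401449271 / 58552090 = 6.86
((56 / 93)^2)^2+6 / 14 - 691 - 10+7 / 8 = -2930541459007 / 4189091256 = -699.56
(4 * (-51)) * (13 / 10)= -1326 / 5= -265.20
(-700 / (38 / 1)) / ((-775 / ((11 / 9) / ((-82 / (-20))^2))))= 15400 / 8910981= 0.00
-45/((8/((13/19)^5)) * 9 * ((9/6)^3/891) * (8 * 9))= -20421115/59426376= -0.34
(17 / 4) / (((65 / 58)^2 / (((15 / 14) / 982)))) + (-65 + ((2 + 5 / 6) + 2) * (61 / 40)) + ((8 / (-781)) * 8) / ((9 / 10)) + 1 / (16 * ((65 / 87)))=-1882435177723 / 32662525896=-57.63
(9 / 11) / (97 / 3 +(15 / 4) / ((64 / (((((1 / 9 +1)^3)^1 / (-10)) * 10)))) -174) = -69984 / 12124475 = -0.01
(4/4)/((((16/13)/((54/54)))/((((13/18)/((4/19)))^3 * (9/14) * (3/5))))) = 12.65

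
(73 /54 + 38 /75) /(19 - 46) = -2509 /36450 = -0.07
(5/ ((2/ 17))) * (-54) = -2295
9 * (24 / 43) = 216 / 43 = 5.02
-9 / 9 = -1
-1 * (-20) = 20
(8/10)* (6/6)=4/5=0.80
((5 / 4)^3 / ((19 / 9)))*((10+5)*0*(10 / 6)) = 0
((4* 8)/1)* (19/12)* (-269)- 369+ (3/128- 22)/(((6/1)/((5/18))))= -193527025/13824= -13999.35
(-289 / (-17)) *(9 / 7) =153 / 7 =21.86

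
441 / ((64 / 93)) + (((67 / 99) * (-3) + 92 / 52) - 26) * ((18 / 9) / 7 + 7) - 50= 25593405 / 64064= 399.50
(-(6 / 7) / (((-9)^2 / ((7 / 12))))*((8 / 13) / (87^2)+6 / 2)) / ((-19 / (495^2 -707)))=36061214641 / 151432983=238.13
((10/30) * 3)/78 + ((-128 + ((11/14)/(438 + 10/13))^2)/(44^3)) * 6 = 40302520644053/10592726176800768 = 0.00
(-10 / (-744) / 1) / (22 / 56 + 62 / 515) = 18025 / 688293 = 0.03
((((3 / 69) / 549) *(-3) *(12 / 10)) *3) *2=-12 / 7015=-0.00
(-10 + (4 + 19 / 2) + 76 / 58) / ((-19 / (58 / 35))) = -279 / 665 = -0.42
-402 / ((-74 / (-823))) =-165423 / 37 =-4470.89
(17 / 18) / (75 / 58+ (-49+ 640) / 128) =31552 / 197451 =0.16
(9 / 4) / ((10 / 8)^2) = 36 / 25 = 1.44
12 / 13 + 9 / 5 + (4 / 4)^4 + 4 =502 / 65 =7.72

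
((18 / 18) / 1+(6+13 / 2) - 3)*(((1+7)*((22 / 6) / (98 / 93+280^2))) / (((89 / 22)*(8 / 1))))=11253 / 92703646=0.00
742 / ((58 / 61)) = 22631 / 29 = 780.38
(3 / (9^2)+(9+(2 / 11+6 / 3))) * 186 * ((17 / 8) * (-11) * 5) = -2194955 / 9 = -243883.89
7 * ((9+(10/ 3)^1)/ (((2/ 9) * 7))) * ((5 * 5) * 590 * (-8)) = -6549000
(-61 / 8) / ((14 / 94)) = -2867 / 56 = -51.20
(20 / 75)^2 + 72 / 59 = 17144 / 13275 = 1.29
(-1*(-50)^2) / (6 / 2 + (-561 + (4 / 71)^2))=6301250 / 1406431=4.48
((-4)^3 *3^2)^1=-576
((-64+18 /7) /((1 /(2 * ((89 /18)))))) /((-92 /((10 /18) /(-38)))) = -95675 /991116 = -0.10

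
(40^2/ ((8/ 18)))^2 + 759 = 12960759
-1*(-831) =831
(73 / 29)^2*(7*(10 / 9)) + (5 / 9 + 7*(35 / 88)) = 52.62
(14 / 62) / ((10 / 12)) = 42 / 155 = 0.27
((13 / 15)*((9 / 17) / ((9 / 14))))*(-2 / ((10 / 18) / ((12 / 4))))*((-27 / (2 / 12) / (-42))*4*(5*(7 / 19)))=-353808 / 1615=-219.08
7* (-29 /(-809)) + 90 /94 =45946 /38023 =1.21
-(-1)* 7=7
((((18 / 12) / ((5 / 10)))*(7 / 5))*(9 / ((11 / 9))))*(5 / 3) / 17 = 567 / 187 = 3.03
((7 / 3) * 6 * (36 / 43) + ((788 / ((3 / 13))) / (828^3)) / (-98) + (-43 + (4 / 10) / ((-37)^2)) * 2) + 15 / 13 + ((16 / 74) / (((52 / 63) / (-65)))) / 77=-128804597374714731473 / 1756128515709728160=-73.35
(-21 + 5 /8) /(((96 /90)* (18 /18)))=-2445 /128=-19.10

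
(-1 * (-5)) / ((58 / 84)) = 210 / 29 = 7.24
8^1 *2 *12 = 192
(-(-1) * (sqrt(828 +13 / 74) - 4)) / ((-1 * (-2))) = -2 +sqrt(4535090) / 148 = 12.39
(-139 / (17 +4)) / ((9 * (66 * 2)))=-139 / 24948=-0.01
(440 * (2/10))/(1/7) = 616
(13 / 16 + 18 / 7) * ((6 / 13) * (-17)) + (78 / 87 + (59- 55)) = -457165 / 21112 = -21.65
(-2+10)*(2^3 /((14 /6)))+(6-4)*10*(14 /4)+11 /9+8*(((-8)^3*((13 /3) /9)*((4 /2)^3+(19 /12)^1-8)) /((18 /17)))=-14545801 /5103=-2850.44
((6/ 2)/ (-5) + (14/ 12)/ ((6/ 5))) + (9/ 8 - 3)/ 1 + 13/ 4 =629/ 360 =1.75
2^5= 32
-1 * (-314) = 314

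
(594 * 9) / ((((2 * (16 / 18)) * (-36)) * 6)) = -891 / 64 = -13.92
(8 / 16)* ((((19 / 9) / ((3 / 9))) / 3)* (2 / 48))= 19 / 432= 0.04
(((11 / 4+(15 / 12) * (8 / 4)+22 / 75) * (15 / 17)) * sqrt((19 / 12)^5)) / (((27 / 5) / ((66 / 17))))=6603773 * sqrt(57) / 4494528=11.09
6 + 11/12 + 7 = 167/12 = 13.92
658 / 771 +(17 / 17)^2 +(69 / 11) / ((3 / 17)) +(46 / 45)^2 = 220078432 / 5724675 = 38.44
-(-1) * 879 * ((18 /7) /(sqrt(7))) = 15822 * sqrt(7) /49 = 854.31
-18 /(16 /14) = -63 /4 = -15.75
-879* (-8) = 7032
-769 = -769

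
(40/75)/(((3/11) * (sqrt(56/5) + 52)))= 52/1377- 2 * sqrt(70)/6885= 0.04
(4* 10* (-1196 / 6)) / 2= -3986.67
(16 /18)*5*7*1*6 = 560 /3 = 186.67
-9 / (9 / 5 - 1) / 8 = -45 / 32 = -1.41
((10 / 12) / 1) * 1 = 5 / 6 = 0.83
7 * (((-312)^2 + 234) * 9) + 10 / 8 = 24589661 / 4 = 6147415.25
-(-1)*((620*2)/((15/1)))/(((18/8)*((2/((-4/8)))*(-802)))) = 124/10827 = 0.01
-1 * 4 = -4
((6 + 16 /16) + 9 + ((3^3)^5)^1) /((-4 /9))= -129140307 /4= -32285076.75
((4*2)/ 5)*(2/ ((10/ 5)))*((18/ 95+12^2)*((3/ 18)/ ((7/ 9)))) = 164376/ 3325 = 49.44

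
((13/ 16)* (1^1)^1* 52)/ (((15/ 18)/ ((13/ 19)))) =6591/ 190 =34.69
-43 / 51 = -0.84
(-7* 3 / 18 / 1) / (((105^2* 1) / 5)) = -1 / 1890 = -0.00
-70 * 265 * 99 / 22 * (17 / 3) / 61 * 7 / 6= -1103725 / 122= -9046.93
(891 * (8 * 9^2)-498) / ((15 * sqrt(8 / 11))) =19229 * sqrt(22) / 2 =45096.00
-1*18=-18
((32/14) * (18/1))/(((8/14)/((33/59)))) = 40.27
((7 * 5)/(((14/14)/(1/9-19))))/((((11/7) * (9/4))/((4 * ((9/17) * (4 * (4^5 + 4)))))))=-1628185.86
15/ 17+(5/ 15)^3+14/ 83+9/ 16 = 1.65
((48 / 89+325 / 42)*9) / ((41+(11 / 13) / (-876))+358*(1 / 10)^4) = 1.82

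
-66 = -66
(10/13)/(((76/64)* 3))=160/741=0.22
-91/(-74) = 1.23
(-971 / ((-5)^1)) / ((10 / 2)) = 971 / 25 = 38.84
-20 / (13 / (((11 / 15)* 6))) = -88 / 13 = -6.77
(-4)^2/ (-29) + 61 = 1753/ 29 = 60.45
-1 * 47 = -47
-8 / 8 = -1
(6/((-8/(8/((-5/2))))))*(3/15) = 12/25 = 0.48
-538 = -538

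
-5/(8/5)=-3.12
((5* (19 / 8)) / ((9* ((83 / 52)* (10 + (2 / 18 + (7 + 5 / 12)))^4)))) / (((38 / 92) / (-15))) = -4185043200 / 13158171099443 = -0.00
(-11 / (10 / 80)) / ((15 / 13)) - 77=-2299 / 15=-153.27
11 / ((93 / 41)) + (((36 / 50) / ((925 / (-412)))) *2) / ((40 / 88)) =36973739 / 10753125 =3.44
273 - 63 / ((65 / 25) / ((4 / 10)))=3423 / 13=263.31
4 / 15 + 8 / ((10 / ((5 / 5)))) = 16 / 15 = 1.07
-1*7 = -7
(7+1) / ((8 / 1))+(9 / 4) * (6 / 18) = 7 / 4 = 1.75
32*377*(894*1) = 10785216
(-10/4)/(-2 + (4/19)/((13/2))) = 1235/972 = 1.27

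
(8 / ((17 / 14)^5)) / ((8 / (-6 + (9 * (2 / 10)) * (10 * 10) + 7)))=97346144 / 1419857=68.56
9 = 9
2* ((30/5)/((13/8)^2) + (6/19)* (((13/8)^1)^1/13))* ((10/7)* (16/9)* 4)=1055680/22477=46.97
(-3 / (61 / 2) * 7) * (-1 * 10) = 420 / 61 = 6.89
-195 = -195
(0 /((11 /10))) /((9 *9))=0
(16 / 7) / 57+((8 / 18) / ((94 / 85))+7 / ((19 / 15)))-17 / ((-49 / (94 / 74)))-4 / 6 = 83672198 / 14571081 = 5.74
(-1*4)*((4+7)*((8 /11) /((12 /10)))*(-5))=400 /3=133.33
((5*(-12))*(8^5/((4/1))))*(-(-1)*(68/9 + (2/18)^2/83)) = -8322580480/2241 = -3713779.78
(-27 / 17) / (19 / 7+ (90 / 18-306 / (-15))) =-315 / 5576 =-0.06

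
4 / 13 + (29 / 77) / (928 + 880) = 557241 / 1809808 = 0.31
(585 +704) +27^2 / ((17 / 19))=35764 / 17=2103.76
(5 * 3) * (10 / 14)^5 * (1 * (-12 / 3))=-187500 / 16807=-11.16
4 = 4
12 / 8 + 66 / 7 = 153 / 14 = 10.93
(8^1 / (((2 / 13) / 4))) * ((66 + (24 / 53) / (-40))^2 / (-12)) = -5300449596 / 70225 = -75478.10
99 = 99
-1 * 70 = -70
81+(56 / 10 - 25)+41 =513 / 5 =102.60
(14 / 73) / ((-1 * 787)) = -14 / 57451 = -0.00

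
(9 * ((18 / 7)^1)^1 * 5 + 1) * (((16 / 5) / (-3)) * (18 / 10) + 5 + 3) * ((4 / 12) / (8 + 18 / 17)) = 1055564 / 40425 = 26.11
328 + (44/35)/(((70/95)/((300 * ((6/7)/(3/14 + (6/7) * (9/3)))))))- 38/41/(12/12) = 12655290/26117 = 484.56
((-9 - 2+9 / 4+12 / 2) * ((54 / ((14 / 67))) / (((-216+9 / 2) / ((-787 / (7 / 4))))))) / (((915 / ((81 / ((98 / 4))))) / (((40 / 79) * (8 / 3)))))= -4009091328 / 543809693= -7.37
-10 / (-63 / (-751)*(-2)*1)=59.60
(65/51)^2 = 4225/2601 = 1.62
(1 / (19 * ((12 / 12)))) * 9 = 9 / 19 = 0.47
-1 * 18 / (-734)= 9 / 367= 0.02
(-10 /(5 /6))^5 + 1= -248831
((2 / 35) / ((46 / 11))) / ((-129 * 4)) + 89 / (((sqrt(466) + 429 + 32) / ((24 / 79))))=27255916579 / 463905937740- 712 * sqrt(466) / 5584115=0.06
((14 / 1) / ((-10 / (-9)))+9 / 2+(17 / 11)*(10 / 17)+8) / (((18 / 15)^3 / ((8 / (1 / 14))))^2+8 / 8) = 876181250 / 33695519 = 26.00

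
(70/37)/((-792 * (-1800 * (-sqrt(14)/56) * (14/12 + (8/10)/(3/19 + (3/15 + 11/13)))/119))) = -72863 * sqrt(14)/211208580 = -0.00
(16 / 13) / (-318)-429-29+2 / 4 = -1891321 / 4134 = -457.50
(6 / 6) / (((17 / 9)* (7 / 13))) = 117 / 119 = 0.98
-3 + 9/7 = -12/7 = -1.71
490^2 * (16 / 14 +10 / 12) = 474483.33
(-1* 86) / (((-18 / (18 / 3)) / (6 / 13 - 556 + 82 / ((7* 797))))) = -3464980592 / 217581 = -15925.01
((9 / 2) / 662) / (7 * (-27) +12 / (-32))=-6 / 167155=-0.00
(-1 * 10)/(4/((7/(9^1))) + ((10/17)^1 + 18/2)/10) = -1.64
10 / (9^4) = 10 / 6561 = 0.00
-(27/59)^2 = -0.21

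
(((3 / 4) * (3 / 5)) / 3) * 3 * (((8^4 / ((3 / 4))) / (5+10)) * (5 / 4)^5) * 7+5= 3505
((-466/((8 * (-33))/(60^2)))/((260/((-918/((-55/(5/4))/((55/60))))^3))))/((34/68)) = 341936.51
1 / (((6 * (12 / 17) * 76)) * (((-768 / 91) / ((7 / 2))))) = -10829 / 8404992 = -0.00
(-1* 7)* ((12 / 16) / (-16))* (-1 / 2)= -21 / 128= -0.16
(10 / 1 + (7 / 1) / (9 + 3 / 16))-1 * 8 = 58 / 21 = 2.76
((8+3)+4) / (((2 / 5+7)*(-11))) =-75 / 407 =-0.18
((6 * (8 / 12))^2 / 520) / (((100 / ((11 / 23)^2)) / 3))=363 / 1719250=0.00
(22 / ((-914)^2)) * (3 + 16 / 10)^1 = 0.00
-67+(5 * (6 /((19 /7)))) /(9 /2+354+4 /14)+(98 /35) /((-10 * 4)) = -639801959 /9543700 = -67.04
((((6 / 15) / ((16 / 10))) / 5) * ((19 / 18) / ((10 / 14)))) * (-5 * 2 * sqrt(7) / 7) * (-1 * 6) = 19 * sqrt(7) / 30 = 1.68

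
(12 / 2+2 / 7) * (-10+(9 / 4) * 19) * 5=1029.29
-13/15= -0.87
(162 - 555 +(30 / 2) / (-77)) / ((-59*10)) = 0.67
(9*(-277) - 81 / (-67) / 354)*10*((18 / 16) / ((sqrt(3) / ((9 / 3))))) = -886933395*sqrt(3) / 31624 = -48577.46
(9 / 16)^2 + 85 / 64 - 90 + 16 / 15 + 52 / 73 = -86.58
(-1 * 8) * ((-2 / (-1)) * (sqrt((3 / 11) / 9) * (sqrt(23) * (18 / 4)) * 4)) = -96 * sqrt(759) / 11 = -240.44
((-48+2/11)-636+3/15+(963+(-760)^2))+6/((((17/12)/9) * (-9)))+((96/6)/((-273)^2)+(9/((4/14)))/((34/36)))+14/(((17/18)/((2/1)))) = 40273397249303/69684615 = 577938.15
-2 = -2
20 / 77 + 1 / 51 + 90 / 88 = 20453 / 15708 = 1.30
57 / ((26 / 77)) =4389 / 26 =168.81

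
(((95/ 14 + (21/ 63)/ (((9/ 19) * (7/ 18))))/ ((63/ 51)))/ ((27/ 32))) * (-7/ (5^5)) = -98192/ 5315625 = -0.02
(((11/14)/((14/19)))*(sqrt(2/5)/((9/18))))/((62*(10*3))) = 209*sqrt(10)/911400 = 0.00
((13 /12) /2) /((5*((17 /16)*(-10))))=-13 /1275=-0.01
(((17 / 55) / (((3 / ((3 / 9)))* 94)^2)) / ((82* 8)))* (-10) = -17 / 2582303328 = -0.00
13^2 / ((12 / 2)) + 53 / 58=2530 / 87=29.08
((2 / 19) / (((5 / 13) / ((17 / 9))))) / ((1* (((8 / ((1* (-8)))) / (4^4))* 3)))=-113152 / 2565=-44.11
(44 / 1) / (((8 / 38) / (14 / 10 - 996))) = -1039357 / 5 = -207871.40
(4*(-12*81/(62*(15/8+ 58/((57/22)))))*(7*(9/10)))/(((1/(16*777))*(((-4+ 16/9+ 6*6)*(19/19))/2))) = -555532992/46345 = -11986.90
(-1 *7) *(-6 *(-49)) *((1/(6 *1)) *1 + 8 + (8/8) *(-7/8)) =-60025/4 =-15006.25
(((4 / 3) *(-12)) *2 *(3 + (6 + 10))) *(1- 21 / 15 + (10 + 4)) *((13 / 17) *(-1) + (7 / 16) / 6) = 85804 / 15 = 5720.27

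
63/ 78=21/ 26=0.81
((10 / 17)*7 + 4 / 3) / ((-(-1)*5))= 278 / 255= 1.09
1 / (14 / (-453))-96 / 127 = -58875 / 1778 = -33.11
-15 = -15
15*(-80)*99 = -118800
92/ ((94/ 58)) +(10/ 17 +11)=54615/ 799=68.35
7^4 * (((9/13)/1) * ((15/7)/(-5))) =-9261/13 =-712.38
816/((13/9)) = 7344/13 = 564.92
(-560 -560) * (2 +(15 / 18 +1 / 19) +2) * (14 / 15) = -5107.46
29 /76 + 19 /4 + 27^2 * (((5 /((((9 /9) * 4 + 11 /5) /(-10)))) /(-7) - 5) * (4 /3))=-30799245 /8246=-3735.05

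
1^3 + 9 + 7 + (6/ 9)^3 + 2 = 521/ 27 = 19.30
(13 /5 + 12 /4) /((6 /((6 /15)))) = 28 /75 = 0.37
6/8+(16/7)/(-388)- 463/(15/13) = -16317289/40740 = -400.52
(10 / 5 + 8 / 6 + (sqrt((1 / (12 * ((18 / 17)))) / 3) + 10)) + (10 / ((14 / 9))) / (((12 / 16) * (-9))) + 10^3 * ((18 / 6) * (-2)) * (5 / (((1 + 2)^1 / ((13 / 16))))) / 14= -23855 / 42 + sqrt(34) / 36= -567.81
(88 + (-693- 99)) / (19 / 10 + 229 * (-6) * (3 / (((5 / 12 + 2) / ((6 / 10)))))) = 204160 / 296233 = 0.69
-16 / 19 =-0.84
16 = 16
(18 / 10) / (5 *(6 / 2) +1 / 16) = 144 / 1205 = 0.12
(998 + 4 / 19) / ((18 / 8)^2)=101152 / 513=197.18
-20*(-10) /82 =100 /41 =2.44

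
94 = 94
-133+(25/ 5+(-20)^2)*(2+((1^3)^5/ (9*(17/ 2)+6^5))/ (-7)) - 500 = 432393/ 2443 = 176.99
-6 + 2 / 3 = -16 / 3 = -5.33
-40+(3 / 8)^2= -2551 / 64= -39.86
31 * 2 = 62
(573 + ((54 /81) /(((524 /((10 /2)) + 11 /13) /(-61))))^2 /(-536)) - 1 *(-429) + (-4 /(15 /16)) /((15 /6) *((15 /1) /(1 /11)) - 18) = 74932473611677817 /74783735628210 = 1001.99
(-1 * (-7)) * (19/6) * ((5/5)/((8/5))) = 665/48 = 13.85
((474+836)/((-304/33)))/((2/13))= -280995/304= -924.33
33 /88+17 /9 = 163 /72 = 2.26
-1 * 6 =-6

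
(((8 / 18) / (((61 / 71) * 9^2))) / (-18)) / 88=-71 / 17609724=-0.00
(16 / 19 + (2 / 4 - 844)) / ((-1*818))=32021 / 31084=1.03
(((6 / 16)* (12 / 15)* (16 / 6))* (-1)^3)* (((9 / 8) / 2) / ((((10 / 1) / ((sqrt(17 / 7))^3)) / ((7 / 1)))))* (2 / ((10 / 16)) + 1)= -459* sqrt(119) / 1000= -5.01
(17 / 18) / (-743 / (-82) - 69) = -697 / 44235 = -0.02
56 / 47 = 1.19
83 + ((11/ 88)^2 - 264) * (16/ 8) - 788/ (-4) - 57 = -9759/ 32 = -304.97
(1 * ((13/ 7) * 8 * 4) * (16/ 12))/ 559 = 128/ 903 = 0.14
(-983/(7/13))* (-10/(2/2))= 127790/7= 18255.71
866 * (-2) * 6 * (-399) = 4146408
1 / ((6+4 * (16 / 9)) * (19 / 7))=63 / 2242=0.03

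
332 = 332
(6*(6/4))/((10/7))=63/10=6.30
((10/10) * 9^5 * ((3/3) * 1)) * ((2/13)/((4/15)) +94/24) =13797783/52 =265341.98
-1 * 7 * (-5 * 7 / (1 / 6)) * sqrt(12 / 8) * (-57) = -41895 * sqrt(6) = -102621.37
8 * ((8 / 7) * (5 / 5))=64 / 7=9.14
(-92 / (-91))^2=8464 / 8281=1.02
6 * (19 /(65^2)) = 114 /4225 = 0.03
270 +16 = 286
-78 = -78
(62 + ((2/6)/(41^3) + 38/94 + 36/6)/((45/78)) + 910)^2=966487.02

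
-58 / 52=-29 / 26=-1.12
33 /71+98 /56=629 /284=2.21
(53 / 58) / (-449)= -53 / 26042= -0.00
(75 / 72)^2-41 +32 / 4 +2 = -17231 / 576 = -29.91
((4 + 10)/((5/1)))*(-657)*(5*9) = -82782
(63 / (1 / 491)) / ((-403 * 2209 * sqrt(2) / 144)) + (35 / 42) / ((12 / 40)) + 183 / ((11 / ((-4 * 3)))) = -200.40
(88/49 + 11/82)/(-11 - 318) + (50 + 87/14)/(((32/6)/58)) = 611.32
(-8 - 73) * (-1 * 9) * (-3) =-2187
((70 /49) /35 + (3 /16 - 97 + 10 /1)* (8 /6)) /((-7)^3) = 22679 /67228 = 0.34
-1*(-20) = 20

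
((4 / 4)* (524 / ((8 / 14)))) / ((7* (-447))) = -131 / 447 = -0.29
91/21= 13/3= 4.33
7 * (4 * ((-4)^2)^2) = 7168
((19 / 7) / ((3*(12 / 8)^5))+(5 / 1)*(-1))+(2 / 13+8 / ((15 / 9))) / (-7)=-1853693 / 331695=-5.59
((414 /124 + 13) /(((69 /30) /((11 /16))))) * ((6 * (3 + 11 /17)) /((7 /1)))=167145 /10948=15.27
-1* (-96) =96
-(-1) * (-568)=-568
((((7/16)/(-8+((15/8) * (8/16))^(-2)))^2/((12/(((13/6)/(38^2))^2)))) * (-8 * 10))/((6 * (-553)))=3696875/201060163199172608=0.00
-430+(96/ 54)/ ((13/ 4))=-50246/ 117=-429.45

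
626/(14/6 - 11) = -939/13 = -72.23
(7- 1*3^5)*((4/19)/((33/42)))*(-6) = 79296/209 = 379.41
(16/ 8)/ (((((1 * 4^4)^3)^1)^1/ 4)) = 1/ 2097152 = 0.00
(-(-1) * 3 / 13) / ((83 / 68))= 0.19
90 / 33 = 30 / 11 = 2.73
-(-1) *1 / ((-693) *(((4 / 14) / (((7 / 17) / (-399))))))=0.00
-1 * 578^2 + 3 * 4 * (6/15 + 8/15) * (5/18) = -3006728/9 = -334080.89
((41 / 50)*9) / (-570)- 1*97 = -921623 / 9500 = -97.01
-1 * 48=-48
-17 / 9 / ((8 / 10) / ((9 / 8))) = -85 / 32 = -2.66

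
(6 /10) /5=3 /25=0.12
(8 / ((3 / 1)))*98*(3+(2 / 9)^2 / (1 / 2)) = 196784 / 243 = 809.81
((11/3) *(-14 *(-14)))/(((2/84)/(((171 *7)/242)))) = 1642284/11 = 149298.55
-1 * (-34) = 34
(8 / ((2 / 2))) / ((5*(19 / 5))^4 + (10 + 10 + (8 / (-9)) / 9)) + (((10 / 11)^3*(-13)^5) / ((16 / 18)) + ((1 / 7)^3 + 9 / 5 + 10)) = -62502507729939049 / 199169369245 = -313815.86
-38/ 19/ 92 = -1/ 46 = -0.02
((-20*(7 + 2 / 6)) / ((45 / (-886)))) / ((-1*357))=-77968 / 9639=-8.09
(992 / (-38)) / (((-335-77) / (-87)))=-5.51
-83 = -83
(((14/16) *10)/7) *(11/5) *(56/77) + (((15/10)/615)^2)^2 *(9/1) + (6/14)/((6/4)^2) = 1299850060189/593409810000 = 2.19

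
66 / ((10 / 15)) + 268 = 367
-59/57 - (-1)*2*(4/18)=-101/171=-0.59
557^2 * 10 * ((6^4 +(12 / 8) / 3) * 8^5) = 131805291642880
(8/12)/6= 1/9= 0.11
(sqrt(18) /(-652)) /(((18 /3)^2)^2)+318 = 318-sqrt(2) /281664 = 318.00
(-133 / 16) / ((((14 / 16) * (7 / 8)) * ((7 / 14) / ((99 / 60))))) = -1254 / 35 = -35.83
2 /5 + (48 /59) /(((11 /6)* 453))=196478 /489995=0.40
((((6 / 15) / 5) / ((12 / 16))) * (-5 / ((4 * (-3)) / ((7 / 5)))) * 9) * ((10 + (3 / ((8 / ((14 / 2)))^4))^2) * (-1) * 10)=-1537587583 / 20971520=-73.32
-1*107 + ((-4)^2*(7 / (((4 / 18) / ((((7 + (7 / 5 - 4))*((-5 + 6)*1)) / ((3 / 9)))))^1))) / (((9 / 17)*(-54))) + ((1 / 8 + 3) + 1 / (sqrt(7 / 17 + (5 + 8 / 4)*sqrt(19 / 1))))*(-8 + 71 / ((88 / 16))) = -642253 / 1980 + 54*sqrt(119) / (77*sqrt(1 + 17*sqrt(19))) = -323.49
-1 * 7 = -7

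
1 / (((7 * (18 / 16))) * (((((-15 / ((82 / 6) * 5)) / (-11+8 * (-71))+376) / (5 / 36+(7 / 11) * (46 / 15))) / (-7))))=-65503814 / 13254921405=-0.00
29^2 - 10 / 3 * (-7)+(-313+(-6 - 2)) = 1630 / 3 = 543.33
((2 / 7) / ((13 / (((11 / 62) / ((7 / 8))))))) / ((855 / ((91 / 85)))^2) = 1144 / 163731324375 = 0.00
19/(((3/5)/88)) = 8360/3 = 2786.67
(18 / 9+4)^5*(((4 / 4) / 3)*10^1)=25920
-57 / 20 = -2.85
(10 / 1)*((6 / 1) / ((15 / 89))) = 356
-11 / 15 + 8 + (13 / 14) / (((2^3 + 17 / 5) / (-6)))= 13522 / 1995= 6.78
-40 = -40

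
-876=-876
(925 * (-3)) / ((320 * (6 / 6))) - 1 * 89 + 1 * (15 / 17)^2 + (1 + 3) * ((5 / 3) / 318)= -854665343 / 8822592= -96.87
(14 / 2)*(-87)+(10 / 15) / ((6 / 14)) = -5467 / 9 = -607.44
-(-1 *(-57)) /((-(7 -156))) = -57 /149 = -0.38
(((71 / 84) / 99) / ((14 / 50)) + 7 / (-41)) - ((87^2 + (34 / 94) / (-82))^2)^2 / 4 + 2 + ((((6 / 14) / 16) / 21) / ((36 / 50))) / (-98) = -258177543074514316218391757223821921 / 314648341048552652064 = -820527266135102.68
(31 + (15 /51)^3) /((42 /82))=60.57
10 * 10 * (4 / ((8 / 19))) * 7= 6650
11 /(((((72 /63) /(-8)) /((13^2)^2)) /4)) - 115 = -8796903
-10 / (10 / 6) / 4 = -3 / 2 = -1.50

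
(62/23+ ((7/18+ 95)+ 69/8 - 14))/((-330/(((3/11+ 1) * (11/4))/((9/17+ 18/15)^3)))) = -1714268525/9017695008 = -0.19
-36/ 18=-2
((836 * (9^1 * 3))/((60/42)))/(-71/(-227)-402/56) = -502136712/218195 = -2301.32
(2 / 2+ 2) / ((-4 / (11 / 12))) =-11 / 16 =-0.69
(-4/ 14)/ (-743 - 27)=1/ 2695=0.00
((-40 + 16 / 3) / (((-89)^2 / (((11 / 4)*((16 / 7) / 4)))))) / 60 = -286 / 2495115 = -0.00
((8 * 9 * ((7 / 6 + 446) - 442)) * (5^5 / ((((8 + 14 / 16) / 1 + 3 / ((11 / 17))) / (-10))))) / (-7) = 1023000000 / 8323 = 122912.41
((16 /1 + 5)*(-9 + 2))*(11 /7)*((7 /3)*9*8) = -38808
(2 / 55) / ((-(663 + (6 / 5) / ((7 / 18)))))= -14 / 256443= -0.00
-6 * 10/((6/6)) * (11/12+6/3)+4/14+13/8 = -9693/56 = -173.09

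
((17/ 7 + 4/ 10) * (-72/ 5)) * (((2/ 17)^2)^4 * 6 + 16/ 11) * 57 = -4122505853523072/ 1220757552175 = -3377.01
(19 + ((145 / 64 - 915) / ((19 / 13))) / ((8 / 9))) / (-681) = 6649723 / 6624768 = 1.00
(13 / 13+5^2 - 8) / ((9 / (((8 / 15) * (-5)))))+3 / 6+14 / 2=13 / 6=2.17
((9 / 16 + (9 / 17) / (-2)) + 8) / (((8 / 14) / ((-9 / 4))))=-32.67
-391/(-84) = 391/84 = 4.65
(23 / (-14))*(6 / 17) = -0.58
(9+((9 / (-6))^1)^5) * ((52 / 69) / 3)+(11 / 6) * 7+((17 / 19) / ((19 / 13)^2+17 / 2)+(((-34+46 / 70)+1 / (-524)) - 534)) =-3831410756615 / 6914979624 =-554.07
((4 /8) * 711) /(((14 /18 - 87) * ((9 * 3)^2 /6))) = -79 /2328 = -0.03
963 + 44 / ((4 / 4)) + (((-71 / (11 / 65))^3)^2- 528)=9661181302070193718344 / 1771561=5453484978541632.90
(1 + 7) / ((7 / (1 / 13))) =8 / 91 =0.09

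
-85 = -85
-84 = -84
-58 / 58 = -1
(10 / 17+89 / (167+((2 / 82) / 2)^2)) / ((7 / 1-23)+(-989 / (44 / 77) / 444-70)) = -12670281184 / 1015934325509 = -0.01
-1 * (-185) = 185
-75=-75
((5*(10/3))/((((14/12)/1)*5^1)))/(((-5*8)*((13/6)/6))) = -0.20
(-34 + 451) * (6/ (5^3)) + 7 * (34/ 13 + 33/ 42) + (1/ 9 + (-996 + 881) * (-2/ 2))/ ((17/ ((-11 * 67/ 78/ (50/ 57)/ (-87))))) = 1932113567/ 43260750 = 44.66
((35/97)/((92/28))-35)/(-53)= 0.66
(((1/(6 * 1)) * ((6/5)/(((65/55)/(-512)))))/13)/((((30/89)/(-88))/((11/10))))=121302016/63375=1914.04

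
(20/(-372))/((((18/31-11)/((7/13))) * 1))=35/12597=0.00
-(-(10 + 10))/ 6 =10/ 3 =3.33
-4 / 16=-1 / 4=-0.25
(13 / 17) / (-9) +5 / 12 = 203 / 612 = 0.33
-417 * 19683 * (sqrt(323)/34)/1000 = -8207811 * sqrt(323)/34000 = -4338.60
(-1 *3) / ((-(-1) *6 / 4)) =-2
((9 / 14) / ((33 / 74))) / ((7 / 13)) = 1443 / 539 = 2.68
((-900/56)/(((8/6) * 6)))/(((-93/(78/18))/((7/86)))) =325/42656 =0.01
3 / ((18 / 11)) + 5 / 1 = 41 / 6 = 6.83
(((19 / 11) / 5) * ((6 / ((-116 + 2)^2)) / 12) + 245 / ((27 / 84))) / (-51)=-57349601 / 3837240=-14.95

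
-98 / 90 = -49 / 45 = -1.09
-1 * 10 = -10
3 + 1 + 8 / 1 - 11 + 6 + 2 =9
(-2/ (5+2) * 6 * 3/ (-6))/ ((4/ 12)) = 18/ 7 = 2.57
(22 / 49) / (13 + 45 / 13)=143 / 5243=0.03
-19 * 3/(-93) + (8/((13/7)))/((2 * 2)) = 681/403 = 1.69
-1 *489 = -489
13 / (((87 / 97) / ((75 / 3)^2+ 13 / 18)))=14202643 / 1566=9069.38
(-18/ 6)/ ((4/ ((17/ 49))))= -51/ 196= -0.26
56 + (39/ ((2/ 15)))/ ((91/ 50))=1517/ 7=216.71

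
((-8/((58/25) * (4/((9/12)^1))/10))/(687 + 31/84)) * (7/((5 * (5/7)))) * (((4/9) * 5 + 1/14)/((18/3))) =-70805/10046586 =-0.01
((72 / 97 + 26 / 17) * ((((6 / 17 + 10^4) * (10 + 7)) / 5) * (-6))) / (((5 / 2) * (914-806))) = -636842476 / 371025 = -1716.44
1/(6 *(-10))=-1/60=-0.02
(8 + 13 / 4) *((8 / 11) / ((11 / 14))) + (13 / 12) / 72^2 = 78383653 / 7527168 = 10.41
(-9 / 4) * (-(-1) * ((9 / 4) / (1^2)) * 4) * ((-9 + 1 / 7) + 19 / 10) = 39447 / 280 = 140.88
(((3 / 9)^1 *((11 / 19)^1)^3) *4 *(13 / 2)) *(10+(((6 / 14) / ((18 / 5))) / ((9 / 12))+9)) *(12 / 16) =24.17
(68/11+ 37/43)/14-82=-539673/6622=-81.50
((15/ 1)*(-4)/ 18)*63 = -210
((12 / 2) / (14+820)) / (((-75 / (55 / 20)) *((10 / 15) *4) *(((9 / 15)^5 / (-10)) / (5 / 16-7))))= -735625 / 8646912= -0.09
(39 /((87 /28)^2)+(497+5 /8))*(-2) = -10125599 /10092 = -1003.33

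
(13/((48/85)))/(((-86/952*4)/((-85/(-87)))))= -11177075/179568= -62.24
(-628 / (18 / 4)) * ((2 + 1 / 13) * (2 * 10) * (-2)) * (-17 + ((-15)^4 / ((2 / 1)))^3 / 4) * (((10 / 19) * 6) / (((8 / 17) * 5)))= 15583183912288178505 / 247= 63089813410073597.19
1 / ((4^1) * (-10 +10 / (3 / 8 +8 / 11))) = -97 / 360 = -0.27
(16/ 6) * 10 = 80/ 3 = 26.67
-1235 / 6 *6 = -1235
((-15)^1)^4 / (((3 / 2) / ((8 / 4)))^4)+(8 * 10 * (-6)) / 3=159840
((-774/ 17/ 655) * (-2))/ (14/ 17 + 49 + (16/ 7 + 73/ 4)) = 43344/ 21936605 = 0.00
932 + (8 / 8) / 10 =9321 / 10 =932.10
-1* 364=-364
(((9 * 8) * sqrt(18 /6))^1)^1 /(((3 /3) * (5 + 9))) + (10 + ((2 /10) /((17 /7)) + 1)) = 36 * sqrt(3) /7 + 942 /85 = 19.99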